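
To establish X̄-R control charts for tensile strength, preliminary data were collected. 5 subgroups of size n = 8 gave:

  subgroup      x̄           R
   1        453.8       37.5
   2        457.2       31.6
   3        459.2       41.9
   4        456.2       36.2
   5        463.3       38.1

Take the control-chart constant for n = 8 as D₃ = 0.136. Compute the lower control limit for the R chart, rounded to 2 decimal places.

R̄ = (37.5 + 31.6 + 41.9 + 36.2 + 38.1) / 5 = 185.3000 / 5 = 37.0600
LCL_R = D₃·R̄ = 0.136 × 37.0600 = 5.0402

5.04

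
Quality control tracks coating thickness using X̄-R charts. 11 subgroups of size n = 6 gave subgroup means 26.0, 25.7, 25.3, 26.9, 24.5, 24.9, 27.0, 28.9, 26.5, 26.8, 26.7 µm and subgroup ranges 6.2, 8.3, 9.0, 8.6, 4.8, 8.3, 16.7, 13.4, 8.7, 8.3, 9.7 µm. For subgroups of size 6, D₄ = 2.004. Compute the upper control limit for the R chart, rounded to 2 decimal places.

18.58

R̄ = (6.2 + 8.3 + 9.0 + 8.6 + 4.8 + 8.3 + 16.7 + 13.4 + 8.7 + 8.3 + 9.7) / 11 = 102.0000 / 11 = 9.2727
UCL_R = D₄·R̄ = 2.004 × 9.2727 = 18.5825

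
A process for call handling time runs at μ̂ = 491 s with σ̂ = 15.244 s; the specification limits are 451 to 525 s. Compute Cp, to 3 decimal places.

0.809

Cp = (USL − LSL) / (6σ̂) = (525 − 451) / (6 × 15.244) = 74.0000 / 91.4640 = 0.8091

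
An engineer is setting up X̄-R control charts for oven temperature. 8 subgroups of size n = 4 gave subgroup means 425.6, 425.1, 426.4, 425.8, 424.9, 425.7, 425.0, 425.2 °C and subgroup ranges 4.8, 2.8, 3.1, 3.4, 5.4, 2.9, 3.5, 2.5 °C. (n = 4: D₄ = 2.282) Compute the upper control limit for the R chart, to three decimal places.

R̄ = (4.8 + 2.8 + 3.1 + 3.4 + 5.4 + 2.9 + 3.5 + 2.5) / 8 = 28.4000 / 8 = 3.5500
UCL_R = D₄·R̄ = 2.282 × 3.5500 = 8.1011

8.101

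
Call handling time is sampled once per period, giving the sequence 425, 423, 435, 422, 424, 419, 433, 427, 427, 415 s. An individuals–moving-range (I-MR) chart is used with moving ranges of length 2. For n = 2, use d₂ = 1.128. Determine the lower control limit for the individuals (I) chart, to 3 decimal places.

405.496

X̄ = (425 + 423 + 435 + 422 + 424 + 419 + 433 + 427 + 427 + 415) / 10 = 425.0000
Moving ranges: 2, 12, 13, 2, 5, 14, 6, 0, 12; M̄R̄ = 66.0000 / 9 = 7.3333
LCL = X̄ − 3·M̄R̄/d₂ = 425.0000 − 3 × 7.3333 / 1.128 = 405.4965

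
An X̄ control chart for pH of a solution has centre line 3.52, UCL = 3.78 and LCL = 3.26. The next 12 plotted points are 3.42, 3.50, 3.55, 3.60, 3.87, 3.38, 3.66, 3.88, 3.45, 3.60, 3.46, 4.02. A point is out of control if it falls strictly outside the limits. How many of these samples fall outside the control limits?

Compare each point to [3.26, 3.78]: sample 5 = 3.87 > UCL; sample 8 = 3.88 > UCL; sample 12 = 4.02 > UCL.

3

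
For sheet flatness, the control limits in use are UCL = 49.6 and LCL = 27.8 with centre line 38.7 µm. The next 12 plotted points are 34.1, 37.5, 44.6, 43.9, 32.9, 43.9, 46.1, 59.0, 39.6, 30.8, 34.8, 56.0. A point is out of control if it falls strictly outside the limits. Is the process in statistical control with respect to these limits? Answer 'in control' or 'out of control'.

out of control

Compare each point to [27.8, 49.6]: sample 8 = 59.0 > UCL; sample 12 = 56.0 > UCL.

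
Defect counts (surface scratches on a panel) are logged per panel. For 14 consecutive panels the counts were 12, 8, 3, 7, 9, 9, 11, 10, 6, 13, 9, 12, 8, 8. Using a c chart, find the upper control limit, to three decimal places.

c̄ = (12 + 8 + 3 + 7 + 9 + 9 + 11 + 10 + 6 + 13 + 9 + 12 + 8 + 8) / 14 = 125 / 14 = 8.9286
UCL = c̄ + 3√c̄ = 8.9286 + 3 × √8.9286 = 8.9286 + 3 × 2.9881 = 17.8928

17.893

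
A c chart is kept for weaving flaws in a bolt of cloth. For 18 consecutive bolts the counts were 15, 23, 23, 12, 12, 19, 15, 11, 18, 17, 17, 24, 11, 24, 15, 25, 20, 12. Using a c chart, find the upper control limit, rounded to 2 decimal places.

29.90

c̄ = (15 + 23 + 23 + 12 + 12 + 19 + 15 + 11 + 18 + 17 + 17 + 24 + 11 + 24 + 15 + 25 + 20 + 12) / 18 = 313 / 18 = 17.3889
UCL = c̄ + 3√c̄ = 17.3889 + 3 × √17.3889 = 17.3889 + 3 × 4.1700 = 29.8989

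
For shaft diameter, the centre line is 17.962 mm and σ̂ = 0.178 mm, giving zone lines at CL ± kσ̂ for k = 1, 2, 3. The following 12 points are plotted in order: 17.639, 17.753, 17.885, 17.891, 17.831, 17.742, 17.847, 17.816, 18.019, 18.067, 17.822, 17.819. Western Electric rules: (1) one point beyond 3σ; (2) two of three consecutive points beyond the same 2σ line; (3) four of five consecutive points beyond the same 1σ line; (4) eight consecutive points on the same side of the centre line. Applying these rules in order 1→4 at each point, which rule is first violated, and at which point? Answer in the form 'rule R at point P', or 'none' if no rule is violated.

rule 4 at point 8

Zone of each point (C = within 1σ̂, B = 1σ̂–2σ̂, A = 2σ̂–3σ̂, * = beyond 3σ̂; sign = side of CL): 1:-B, 2:-B, 3:-C, 4:-C, 5:-C, 6:-B, 7:-C, 8:-C, 9:+C, 10:+C, 11:-C, 12:-C
Rule 4 (eight consecutive points on the same side of the centre line) is satisfied at point 8.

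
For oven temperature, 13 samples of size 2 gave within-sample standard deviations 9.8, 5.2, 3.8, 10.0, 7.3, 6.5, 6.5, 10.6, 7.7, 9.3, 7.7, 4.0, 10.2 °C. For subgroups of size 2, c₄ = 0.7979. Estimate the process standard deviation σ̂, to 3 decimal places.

s̄ = (9.8 + 5.2 + 3.8 + 10.0 + 7.3 + 6.5 + 6.5 + 10.6 + 7.7 + 9.3 + 7.7 + 4.0 + 10.2) / 13 = 7.5846
σ̂ = s̄ / c₄ = 7.5846 / 0.7979 = 9.5057

9.506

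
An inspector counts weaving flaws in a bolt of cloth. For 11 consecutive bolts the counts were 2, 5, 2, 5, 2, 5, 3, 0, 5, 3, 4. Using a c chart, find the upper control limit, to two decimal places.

c̄ = (2 + 5 + 2 + 5 + 2 + 5 + 3 + 0 + 5 + 3 + 4) / 11 = 36 / 11 = 3.2727
UCL = c̄ + 3√c̄ = 3.2727 + 3 × √3.2727 = 3.2727 + 3 × 1.8091 = 8.6999

8.70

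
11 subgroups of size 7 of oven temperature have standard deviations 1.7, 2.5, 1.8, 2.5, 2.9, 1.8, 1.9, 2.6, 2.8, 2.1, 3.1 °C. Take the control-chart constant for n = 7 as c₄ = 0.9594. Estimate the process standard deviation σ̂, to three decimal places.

2.435

s̄ = (1.7 + 2.5 + 1.8 + 2.5 + 2.9 + 1.8 + 1.9 + 2.6 + 2.8 + 2.1 + 3.1) / 11 = 2.3364
σ̂ = s̄ / c₄ = 2.3364 / 0.9594 = 2.4352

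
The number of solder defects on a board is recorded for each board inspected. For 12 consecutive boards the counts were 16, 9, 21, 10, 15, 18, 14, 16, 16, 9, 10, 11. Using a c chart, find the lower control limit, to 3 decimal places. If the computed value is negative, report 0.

c̄ = (16 + 9 + 21 + 10 + 15 + 18 + 14 + 16 + 16 + 9 + 10 + 11) / 12 = 165 / 12 = 13.7500
LCL = c̄ − 3√c̄ = 13.7500 − 3 × 3.7081 = 2.6257

2.626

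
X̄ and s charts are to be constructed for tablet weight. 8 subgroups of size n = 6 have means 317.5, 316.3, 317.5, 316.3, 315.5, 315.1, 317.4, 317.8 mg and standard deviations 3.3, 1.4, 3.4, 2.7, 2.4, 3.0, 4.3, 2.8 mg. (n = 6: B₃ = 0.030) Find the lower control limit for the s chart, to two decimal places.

s̄ = (3.3 + 1.4 + 3.4 + 2.7 + 2.4 + 3.0 + 4.3 + 2.8) / 8 = 2.9125
LCL_s = B₃·s̄ = 0.030 × 2.9125 = 0.0874

0.09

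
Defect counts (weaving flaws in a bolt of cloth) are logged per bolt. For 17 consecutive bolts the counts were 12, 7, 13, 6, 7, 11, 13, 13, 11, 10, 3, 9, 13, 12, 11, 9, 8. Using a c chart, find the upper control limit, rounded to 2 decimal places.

19.31

c̄ = (12 + 7 + 13 + 6 + 7 + 11 + 13 + 13 + 11 + 10 + 3 + 9 + 13 + 12 + 11 + 9 + 8) / 17 = 168 / 17 = 9.8824
UCL = c̄ + 3√c̄ = 9.8824 + 3 × √9.8824 = 9.8824 + 3 × 3.1436 = 19.3132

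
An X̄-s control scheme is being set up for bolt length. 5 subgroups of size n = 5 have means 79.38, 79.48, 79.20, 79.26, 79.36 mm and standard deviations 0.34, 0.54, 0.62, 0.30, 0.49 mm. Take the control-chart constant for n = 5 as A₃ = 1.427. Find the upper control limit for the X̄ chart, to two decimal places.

79.99

X̄̄ = (79.38 + 79.48 + 79.20 + 79.26 + 79.36) / 5 = 79.3360
s̄ = (0.34 + 0.54 + 0.62 + 0.30 + 0.49) / 5 = 0.4580
UCL = X̄̄ + A₃·s̄ = 79.3360 + 1.427 × 0.4580 = 79.9896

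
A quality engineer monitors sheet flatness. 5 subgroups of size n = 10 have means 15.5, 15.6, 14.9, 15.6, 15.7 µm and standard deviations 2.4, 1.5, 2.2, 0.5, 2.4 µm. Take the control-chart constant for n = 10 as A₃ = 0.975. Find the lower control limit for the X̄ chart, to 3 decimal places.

X̄̄ = (15.5 + 15.6 + 14.9 + 15.6 + 15.7) / 5 = 15.4600
s̄ = (2.4 + 1.5 + 2.2 + 0.5 + 2.4) / 5 = 1.8000
LCL = X̄̄ − A₃·s̄ = 15.4600 − 0.975 × 1.8000 = 13.7050

13.705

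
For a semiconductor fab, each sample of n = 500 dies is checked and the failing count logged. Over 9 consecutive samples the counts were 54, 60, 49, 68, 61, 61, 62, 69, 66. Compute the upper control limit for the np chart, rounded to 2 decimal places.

83.08

p̄ = Σdᵢ / (k·n) = 550 / (9 × 500) = 0.12222
UCL = np̄ + 3·√(np̄(1−p̄)) = 61.1111 + 3 × √(61.1111×0.87778) = 61.1111 + 3 × 7.3241 = 83.0833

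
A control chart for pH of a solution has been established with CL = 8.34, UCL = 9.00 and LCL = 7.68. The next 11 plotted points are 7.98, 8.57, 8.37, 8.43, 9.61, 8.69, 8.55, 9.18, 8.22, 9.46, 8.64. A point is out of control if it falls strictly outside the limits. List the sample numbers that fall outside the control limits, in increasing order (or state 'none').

5, 8, 10

Compare each point to [7.68, 9.00]: sample 5 = 9.61 > UCL; sample 8 = 9.18 > UCL; sample 10 = 9.46 > UCL.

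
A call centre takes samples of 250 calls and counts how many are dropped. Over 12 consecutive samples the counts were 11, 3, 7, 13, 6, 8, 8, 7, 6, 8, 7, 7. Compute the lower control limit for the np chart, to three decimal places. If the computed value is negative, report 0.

p̄ = Σdᵢ / (k·n) = 91 / (12 × 250) = 0.03033
LCL = np̄ − 3·√(np̄(1−p̄)) = 7.5833 − 3 × 2.7117 = -0.5518 → 0 (negative, so LCL = 0)

0.000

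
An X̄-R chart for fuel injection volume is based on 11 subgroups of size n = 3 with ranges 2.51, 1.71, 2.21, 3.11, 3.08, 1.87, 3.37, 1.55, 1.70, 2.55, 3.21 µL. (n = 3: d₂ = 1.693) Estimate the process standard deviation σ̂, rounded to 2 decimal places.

1.44

R̄ = (2.51 + 1.71 + 2.21 + 3.11 + 3.08 + 1.87 + 3.37 + 1.55 + 1.70 + 2.55 + 3.21) / 11 = 2.4427
σ̂ = R̄ / d₂ = 2.4427 / 1.693 = 1.4428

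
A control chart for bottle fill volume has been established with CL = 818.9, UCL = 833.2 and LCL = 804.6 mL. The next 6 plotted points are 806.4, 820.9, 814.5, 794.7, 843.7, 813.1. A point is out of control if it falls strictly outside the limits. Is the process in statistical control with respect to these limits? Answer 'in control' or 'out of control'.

out of control

Compare each point to [804.6, 833.2]: sample 4 = 794.7 < LCL; sample 5 = 843.7 > UCL.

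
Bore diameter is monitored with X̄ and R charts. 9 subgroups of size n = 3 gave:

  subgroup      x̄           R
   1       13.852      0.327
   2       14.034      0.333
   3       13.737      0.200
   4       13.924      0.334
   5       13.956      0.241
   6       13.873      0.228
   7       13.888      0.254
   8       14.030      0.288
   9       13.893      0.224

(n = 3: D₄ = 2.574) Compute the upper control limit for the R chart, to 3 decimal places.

R̄ = (0.327 + 0.333 + 0.200 + 0.334 + 0.241 + 0.228 + 0.254 + 0.288 + 0.224) / 9 = 2.4290 / 9 = 0.2699
UCL_R = D₄·R̄ = 2.574 × 0.2699 = 0.6947

0.695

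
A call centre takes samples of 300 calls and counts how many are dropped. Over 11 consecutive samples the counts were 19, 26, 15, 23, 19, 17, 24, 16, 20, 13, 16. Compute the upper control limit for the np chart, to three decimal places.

p̄ = Σdᵢ / (k·n) = 208 / (11 × 300) = 0.06303
UCL = np̄ + 3·√(np̄(1−p̄)) = 18.9091 + 3 × √(18.9091×0.93697) = 18.9091 + 3 × 4.2092 = 31.5366

31.537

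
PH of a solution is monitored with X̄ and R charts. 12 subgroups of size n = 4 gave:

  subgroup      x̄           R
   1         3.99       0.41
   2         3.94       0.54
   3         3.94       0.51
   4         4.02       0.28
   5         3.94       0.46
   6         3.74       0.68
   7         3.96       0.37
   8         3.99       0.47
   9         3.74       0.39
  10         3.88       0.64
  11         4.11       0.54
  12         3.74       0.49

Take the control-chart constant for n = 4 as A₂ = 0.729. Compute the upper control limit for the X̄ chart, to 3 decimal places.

X̄̄ = (3.99 + 3.94 + 3.94 + 4.02 + 3.94 + 3.74 + 3.96 + 3.99 + 3.74 + 3.88 + 4.11 + 3.74) / 12 = 46.9900 / 12 = 3.9158
R̄ = (0.41 + 0.54 + 0.51 + 0.28 + 0.46 + 0.68 + 0.37 + 0.47 + 0.39 + 0.64 + 0.54 + 0.49) / 12 = 5.7800 / 12 = 0.4817
UCL = X̄̄ + A₂·R̄ = 3.9158 + 0.729 × 0.4817 = 4.2670

4.267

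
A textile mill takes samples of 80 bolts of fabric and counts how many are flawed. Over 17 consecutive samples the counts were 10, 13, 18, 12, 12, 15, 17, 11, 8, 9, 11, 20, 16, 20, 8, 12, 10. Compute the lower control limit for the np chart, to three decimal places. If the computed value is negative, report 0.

3.142

p̄ = Σdᵢ / (k·n) = 222 / (17 × 80) = 0.16324
LCL = np̄ − 3·√(np̄(1−p̄)) = 13.0588 − 3 × 3.3056 = 3.1419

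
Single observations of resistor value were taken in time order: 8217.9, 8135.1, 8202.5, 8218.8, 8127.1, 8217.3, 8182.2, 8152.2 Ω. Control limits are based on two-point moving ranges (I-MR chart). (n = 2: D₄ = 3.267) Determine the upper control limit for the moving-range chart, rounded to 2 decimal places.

Moving ranges: 82.8, 67.4, 16.3, 91.7, 90.2, 35.1, 30.0; M̄R̄ = 413.5000 / 7 = 59.0714
UCL_MR = D₄·M̄R̄ = 3.267 × 59.0714 = 192.9864

192.99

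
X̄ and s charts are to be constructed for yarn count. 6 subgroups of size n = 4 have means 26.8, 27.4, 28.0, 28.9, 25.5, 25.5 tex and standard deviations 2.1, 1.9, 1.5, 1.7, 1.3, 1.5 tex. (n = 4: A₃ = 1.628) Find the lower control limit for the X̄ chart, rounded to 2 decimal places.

X̄̄ = (26.8 + 27.4 + 28.0 + 28.9 + 25.5 + 25.5) / 6 = 27.0167
s̄ = (2.1 + 1.9 + 1.5 + 1.7 + 1.3 + 1.5) / 6 = 1.6667
LCL = X̄̄ − A₃·s̄ = 27.0167 − 1.628 × 1.6667 = 24.3033

24.30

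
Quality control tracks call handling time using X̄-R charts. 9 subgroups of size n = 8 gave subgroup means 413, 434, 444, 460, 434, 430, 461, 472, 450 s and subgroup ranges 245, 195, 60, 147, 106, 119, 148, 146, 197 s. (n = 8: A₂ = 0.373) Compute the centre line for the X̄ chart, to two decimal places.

X̄̄ = (413 + 434 + 444 + 460 + 434 + 430 + 461 + 472 + 450) / 9 = 3998.0000 / 9 = 444.2222
CL = X̄̄ = 444.2222

444.22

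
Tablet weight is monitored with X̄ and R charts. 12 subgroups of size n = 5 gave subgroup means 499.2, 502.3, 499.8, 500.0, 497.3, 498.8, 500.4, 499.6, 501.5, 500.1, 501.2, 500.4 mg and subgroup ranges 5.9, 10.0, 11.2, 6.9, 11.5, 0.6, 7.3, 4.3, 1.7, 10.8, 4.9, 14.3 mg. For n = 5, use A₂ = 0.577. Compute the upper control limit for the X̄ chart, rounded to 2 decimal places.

X̄̄ = (499.2 + 502.3 + 499.8 + 500.0 + 497.3 + 498.8 + 500.4 + 499.6 + 501.5 + 500.1 + 501.2 + 500.4) / 12 = 6000.6000 / 12 = 500.0500
R̄ = (5.9 + 10.0 + 11.2 + 6.9 + 11.5 + 0.6 + 7.3 + 4.3 + 1.7 + 10.8 + 4.9 + 14.3) / 12 = 89.4000 / 12 = 7.4500
UCL = X̄̄ + A₂·R̄ = 500.0500 + 0.577 × 7.4500 = 504.3487

504.35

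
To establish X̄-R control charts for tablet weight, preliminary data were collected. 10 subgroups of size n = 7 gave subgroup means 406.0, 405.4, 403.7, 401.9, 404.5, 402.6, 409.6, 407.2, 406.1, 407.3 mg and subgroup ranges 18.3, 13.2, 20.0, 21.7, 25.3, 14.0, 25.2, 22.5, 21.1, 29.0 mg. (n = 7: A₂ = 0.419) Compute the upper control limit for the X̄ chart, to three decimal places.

414.242

X̄̄ = (406.0 + 405.4 + 403.7 + 401.9 + 404.5 + 402.6 + 409.6 + 407.2 + 406.1 + 407.3) / 10 = 4054.3000 / 10 = 405.4300
R̄ = (18.3 + 13.2 + 20.0 + 21.7 + 25.3 + 14.0 + 25.2 + 22.5 + 21.1 + 29.0) / 10 = 210.3000 / 10 = 21.0300
UCL = X̄̄ + A₂·R̄ = 405.4300 + 0.419 × 21.0300 = 414.2416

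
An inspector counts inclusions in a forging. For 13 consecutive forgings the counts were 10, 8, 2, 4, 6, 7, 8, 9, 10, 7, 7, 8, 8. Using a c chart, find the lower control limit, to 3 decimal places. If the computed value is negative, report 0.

0.000

c̄ = (10 + 8 + 2 + 4 + 6 + 7 + 8 + 9 + 10 + 7 + 7 + 8 + 8) / 13 = 94 / 13 = 7.2308
LCL = c̄ − 3√c̄ = 7.2308 − 3 × 2.6890 = -0.8363 → 0 (cannot be negative)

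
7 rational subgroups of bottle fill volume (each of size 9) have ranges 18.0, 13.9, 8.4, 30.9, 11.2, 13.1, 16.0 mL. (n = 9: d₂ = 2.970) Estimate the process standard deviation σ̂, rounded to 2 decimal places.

R̄ = (18.0 + 13.9 + 8.4 + 30.9 + 11.2 + 13.1 + 16.0) / 7 = 15.9286
σ̂ = R̄ / d₂ = 15.9286 / 2.970 = 5.3632

5.36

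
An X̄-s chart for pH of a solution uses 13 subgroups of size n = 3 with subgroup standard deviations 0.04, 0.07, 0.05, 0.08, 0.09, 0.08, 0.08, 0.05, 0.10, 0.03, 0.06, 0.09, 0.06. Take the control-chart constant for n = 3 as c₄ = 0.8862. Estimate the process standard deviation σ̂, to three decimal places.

0.076

s̄ = (0.04 + 0.07 + 0.05 + 0.08 + 0.09 + 0.08 + 0.08 + 0.05 + 0.10 + 0.03 + 0.06 + 0.09 + 0.06) / 13 = 0.0677
σ̂ = s̄ / c₄ = 0.0677 / 0.8862 = 0.0764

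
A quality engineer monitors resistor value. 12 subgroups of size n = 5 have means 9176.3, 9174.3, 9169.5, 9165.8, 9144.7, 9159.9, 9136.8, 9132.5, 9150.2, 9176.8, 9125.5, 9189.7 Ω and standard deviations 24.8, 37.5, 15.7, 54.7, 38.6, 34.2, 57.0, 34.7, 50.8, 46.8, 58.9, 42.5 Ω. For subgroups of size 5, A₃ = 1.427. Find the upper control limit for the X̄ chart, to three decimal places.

9217.506

X̄̄ = (9176.3 + 9174.3 + 9169.5 + 9165.8 + 9144.7 + 9159.9 + 9136.8 + 9132.5 + 9150.2 + 9176.8 + 9125.5 + 9189.7) / 12 = 9158.5000
s̄ = (24.8 + 37.5 + 15.7 + 54.7 + 38.6 + 34.2 + 57.0 + 34.7 + 50.8 + 46.8 + 58.9 + 42.5) / 12 = 41.3500
UCL = X̄̄ + A₃·s̄ = 9158.5000 + 1.427 × 41.3500 = 9217.5065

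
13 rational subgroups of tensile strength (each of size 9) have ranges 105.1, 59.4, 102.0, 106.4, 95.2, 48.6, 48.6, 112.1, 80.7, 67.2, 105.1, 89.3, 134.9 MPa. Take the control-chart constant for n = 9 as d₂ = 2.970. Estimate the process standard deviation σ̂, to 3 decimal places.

29.904

R̄ = (105.1 + 59.4 + 102.0 + 106.4 + 95.2 + 48.6 + 48.6 + 112.1 + 80.7 + 67.2 + 105.1 + 89.3 + 134.9) / 13 = 88.8154
σ̂ = R̄ / d₂ = 88.8154 / 2.970 = 29.9042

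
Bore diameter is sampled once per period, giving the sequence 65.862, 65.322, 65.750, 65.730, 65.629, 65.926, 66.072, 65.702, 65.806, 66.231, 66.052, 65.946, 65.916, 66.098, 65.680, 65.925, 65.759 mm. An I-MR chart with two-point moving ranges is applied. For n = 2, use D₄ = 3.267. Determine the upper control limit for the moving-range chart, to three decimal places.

Moving ranges: 0.540, 0.428, 0.020, 0.101, 0.297, 0.146, 0.370, 0.104, 0.425, 0.179, 0.106, 0.030, 0.182, 0.418, 0.245, 0.166; M̄R̄ = 3.7570 / 16 = 0.2348
UCL_MR = D₄·M̄R̄ = 3.267 × 0.2348 = 0.7671

0.767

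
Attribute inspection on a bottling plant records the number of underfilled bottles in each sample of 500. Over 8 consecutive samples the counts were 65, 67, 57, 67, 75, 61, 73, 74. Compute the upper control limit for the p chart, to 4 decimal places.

0.1806

p̄ = Σdᵢ / (k·n) = 539 / (8 × 500) = 0.13475
UCL = p̄ + 3·√(p̄(1−p̄)/n) = 0.13475 + 3 × √(0.13475×0.86525/500) = 0.13475 + 3 × 0.01527 = 0.18056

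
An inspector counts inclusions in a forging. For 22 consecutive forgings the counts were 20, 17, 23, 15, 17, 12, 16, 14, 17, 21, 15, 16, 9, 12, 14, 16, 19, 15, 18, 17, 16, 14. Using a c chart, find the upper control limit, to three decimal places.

28.062

c̄ = (20 + 17 + 23 + 15 + 17 + 12 + 16 + 14 + 17 + 21 + 15 + 16 + 9 + 12 + 14 + 16 + 19 + 15 + 18 + 17 + 16 + 14) / 22 = 353 / 22 = 16.0455
UCL = c̄ + 3√c̄ = 16.0455 + 3 × √16.0455 = 16.0455 + 3 × 4.0057 = 28.0625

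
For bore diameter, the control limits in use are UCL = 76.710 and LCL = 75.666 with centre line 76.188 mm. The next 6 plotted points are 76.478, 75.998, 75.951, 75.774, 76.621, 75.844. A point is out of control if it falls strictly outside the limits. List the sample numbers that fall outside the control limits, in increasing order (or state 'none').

All 6 points lie within [75.666, 76.710].

none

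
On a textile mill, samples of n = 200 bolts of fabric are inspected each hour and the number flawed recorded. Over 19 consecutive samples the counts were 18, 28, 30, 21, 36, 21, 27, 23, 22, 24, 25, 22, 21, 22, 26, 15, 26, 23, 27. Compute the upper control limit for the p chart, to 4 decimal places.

p̄ = Σdᵢ / (k·n) = 457 / (19 × 200) = 0.12026
UCL = p̄ + 3·√(p̄(1−p̄)/n) = 0.12026 + 3 × √(0.12026×0.87974/200) = 0.12026 + 3 × 0.02300 = 0.18926

0.1893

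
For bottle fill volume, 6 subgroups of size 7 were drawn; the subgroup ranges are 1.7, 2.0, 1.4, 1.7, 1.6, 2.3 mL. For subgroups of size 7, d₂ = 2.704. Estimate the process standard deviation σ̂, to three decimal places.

R̄ = (1.7 + 2.0 + 1.4 + 1.7 + 1.6 + 2.3) / 6 = 1.7833
σ̂ = R̄ / d₂ = 1.7833 / 2.704 = 0.6595

0.660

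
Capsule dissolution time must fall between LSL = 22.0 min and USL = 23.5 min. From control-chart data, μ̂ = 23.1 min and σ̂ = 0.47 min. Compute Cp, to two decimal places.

0.53

Cp = (USL − LSL) / (6σ̂) = (23.5 − 22.0) / (6 × 0.47) = 1.5000 / 2.8200 = 0.5319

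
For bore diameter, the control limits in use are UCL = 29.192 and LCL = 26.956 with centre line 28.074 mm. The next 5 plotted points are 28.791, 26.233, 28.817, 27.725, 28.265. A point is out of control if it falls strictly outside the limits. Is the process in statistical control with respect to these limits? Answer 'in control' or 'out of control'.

out of control

Compare each point to [26.956, 29.192]: sample 2 = 26.233 < LCL.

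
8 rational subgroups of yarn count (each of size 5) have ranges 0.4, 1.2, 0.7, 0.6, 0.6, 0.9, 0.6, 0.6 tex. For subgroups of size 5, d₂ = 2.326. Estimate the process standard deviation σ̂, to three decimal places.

0.301

R̄ = (0.4 + 1.2 + 0.7 + 0.6 + 0.6 + 0.9 + 0.6 + 0.6) / 8 = 0.7000
σ̂ = R̄ / d₂ = 0.7000 / 2.326 = 0.3009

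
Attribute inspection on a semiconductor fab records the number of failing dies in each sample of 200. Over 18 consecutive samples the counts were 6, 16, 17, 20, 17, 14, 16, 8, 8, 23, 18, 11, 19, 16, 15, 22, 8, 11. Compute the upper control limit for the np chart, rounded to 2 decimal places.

p̄ = Σdᵢ / (k·n) = 265 / (18 × 200) = 0.07361
UCL = np̄ + 3·√(np̄(1−p̄)) = 14.7222 + 3 × √(14.7222×0.92639) = 14.7222 + 3 × 3.6930 = 25.8013

25.80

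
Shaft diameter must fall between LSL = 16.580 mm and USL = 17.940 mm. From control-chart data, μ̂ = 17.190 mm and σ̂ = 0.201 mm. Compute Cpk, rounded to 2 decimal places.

Cpu = (USL − μ̂) / (3σ̂) = (17.940 − 17.190) / (3 × 0.201) = 1.2438; Cpl = (μ̂ − LSL) / (3σ̂) = (17.190 − 16.580) / (3 × 0.201) = 1.0116; Cpk = min(Cpu, Cpl) = 1.0116

1.01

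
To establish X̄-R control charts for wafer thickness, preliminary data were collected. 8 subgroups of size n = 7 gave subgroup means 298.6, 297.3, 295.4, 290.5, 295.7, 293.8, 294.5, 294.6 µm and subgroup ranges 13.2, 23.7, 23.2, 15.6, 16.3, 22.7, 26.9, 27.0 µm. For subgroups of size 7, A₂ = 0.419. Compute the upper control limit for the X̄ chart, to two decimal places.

X̄̄ = (298.6 + 297.3 + 295.4 + 290.5 + 295.7 + 293.8 + 294.5 + 294.6) / 8 = 2360.4000 / 8 = 295.0500
R̄ = (13.2 + 23.7 + 23.2 + 15.6 + 16.3 + 22.7 + 26.9 + 27.0) / 8 = 168.6000 / 8 = 21.0750
UCL = X̄̄ + A₂·R̄ = 295.0500 + 0.419 × 21.0750 = 303.8804

303.88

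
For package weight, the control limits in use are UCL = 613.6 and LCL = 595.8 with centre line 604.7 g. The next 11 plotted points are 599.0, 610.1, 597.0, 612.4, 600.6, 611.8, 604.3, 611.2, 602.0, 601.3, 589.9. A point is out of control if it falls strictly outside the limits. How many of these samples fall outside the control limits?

Compare each point to [595.8, 613.6]: sample 11 = 589.9 < LCL.

1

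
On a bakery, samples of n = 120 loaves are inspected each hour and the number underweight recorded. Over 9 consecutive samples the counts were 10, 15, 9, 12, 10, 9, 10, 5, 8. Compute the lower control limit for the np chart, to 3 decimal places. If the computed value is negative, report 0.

p̄ = Σdᵢ / (k·n) = 88 / (9 × 120) = 0.08148
LCL = np̄ − 3·√(np̄(1−p̄)) = 9.7778 − 3 × 2.9968 = 0.7872

0.787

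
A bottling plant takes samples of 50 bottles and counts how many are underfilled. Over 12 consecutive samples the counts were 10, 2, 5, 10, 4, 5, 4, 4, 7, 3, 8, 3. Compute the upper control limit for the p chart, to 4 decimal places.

0.2402

p̄ = Σdᵢ / (k·n) = 65 / (12 × 50) = 0.10833
UCL = p̄ + 3·√(p̄(1−p̄)/n) = 0.10833 + 3 × √(0.10833×0.89167/50) = 0.10833 + 3 × 0.04395 = 0.24020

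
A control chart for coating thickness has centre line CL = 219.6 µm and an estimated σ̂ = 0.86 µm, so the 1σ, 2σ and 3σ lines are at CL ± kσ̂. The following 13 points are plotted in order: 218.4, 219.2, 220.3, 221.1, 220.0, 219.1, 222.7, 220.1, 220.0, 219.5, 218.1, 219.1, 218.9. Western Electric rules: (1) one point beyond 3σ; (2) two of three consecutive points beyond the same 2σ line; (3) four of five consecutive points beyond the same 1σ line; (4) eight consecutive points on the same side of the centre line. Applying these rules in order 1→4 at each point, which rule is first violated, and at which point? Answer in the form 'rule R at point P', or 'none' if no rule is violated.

Zone of each point (C = within 1σ̂, B = 1σ̂–2σ̂, A = 2σ̂–3σ̂, * = beyond 3σ̂; sign = side of CL): 1:-B, 2:-C, 3:+C, 4:+B, 5:+C, 6:-C, 7:+*, 8:+C, 9:+C, 10:-C, 11:-B, 12:-C, 13:-C
Rule 1 (one point beyond the 3σ limits) is satisfied at point 7.

rule 1 at point 7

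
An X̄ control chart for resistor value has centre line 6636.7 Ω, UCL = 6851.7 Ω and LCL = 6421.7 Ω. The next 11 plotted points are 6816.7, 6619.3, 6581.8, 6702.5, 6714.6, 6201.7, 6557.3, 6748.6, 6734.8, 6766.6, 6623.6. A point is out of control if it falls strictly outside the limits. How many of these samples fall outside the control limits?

Compare each point to [6421.7, 6851.7]: sample 6 = 6201.7 < LCL.

1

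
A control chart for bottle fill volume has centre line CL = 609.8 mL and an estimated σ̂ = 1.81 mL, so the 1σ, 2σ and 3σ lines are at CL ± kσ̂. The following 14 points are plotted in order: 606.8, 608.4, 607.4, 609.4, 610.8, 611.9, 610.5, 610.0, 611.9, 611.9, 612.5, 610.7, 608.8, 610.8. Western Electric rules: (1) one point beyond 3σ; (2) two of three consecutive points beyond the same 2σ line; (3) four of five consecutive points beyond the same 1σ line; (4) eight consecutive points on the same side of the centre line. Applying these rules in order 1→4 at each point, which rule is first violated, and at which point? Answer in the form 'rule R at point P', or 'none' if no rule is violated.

rule 4 at point 12

Zone of each point (C = within 1σ̂, B = 1σ̂–2σ̂, A = 2σ̂–3σ̂, * = beyond 3σ̂; sign = side of CL): 1:-B, 2:-C, 3:-B, 4:-C, 5:+C, 6:+B, 7:+C, 8:+C, 9:+B, 10:+B, 11:+B, 12:+C, 13:-C, 14:+C
Rule 4 (eight consecutive points on the same side of the centre line) is satisfied at point 12.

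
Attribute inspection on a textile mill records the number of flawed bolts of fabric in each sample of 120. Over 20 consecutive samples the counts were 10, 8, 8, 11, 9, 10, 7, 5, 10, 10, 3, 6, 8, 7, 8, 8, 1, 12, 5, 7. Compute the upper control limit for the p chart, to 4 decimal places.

0.1307

p̄ = Σdᵢ / (k·n) = 153 / (20 × 120) = 0.06375
UCL = p̄ + 3·√(p̄(1−p̄)/n) = 0.06375 + 3 × √(0.06375×0.93625/120) = 0.06375 + 3 × 0.02230 = 0.13066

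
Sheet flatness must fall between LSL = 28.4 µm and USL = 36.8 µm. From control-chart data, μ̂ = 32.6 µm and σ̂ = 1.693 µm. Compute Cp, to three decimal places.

Cp = (USL − LSL) / (6σ̂) = (36.8 − 28.4) / (6 × 1.693) = 8.4000 / 10.1580 = 0.8269

0.827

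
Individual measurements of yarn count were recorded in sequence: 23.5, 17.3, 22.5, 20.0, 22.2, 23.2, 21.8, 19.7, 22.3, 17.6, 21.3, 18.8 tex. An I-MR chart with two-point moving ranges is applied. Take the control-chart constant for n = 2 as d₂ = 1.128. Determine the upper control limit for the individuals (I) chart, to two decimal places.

X̄ = (23.5 + 17.3 + 22.5 + 20.0 + 22.2 + 23.2 + 21.8 + 19.7 + 22.3 + 17.6 + 21.3 + 18.8) / 12 = 20.8500
Moving ranges: 6.2, 5.2, 2.5, 2.2, 1.0, 1.4, 2.1, 2.6, 4.7, 3.7, 2.5; M̄R̄ = 34.1000 / 11 = 3.1000
UCL = X̄ + 3·M̄R̄/d₂ = 20.8500 + 3 × 3.1000 / 1.128 = 29.0947

29.09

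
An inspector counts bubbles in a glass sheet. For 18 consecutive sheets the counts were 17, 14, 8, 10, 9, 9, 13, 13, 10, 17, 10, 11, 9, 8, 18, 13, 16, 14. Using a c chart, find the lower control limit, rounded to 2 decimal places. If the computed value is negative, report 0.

1.70

c̄ = (17 + 14 + 8 + 10 + 9 + 9 + 13 + 13 + 10 + 17 + 10 + 11 + 9 + 8 + 18 + 13 + 16 + 14) / 18 = 219 / 18 = 12.1667
LCL = c̄ − 3√c̄ = 12.1667 − 3 × 3.4881 = 1.7024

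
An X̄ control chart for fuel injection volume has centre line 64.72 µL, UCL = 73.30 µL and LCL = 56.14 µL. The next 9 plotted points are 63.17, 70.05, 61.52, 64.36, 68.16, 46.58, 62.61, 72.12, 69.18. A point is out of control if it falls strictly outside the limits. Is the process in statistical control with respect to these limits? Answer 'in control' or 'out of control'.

out of control

Compare each point to [56.14, 73.30]: sample 6 = 46.58 < LCL.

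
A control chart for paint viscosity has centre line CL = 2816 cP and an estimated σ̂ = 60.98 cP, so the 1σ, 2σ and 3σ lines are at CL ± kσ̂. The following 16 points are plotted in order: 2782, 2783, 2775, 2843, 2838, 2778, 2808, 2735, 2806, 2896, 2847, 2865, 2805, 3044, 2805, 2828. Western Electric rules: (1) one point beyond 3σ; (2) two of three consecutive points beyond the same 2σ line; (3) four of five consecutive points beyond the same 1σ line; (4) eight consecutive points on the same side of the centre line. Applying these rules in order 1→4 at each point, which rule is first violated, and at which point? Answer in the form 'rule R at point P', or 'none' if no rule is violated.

rule 1 at point 14

Zone of each point (C = within 1σ̂, B = 1σ̂–2σ̂, A = 2σ̂–3σ̂, * = beyond 3σ̂; sign = side of CL): 1:-C, 2:-C, 3:-C, 4:+C, 5:+C, 6:-C, 7:-C, 8:-B, 9:-C, 10:+B, 11:+C, 12:+C, 13:-C, 14:+*, 15:-C, 16:+C
Rule 1 (one point beyond the 3σ limits) is satisfied at point 14.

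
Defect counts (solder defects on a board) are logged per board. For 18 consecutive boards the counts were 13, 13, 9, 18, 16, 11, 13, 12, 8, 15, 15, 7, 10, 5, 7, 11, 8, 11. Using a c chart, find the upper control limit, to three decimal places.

21.272

c̄ = (13 + 13 + 9 + 18 + 16 + 11 + 13 + 12 + 8 + 15 + 15 + 7 + 10 + 5 + 7 + 11 + 8 + 11) / 18 = 202 / 18 = 11.2222
UCL = c̄ + 3√c̄ = 11.2222 + 3 × √11.2222 = 11.2222 + 3 × 3.3500 = 21.2721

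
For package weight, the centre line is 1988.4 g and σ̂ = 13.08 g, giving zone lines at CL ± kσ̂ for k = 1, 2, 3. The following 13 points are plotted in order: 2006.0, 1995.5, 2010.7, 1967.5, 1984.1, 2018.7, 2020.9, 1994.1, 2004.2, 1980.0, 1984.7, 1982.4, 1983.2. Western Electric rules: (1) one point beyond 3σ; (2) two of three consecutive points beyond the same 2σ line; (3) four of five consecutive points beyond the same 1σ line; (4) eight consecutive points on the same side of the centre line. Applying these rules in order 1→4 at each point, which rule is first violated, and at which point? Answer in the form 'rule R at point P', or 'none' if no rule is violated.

Zone of each point (C = within 1σ̂, B = 1σ̂–2σ̂, A = 2σ̂–3σ̂, * = beyond 3σ̂; sign = side of CL): 1:+B, 2:+C, 3:+B, 4:-B, 5:-C, 6:+A, 7:+A, 8:+C, 9:+B, 10:-C, 11:-C, 12:-C, 13:-C
Rule 2 (two of three consecutive points beyond the same 2σ limit) is satisfied at point 7.

rule 2 at point 7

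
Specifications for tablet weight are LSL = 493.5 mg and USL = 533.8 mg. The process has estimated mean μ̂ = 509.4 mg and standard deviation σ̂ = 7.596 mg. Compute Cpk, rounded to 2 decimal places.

Cpu = (USL − μ̂) / (3σ̂) = (533.8 − 509.4) / (3 × 7.596) = 1.0707; Cpl = (μ̂ − LSL) / (3σ̂) = (509.4 − 493.5) / (3 × 7.596) = 0.6977; Cpk = min(Cpu, Cpl) = 0.6977

0.70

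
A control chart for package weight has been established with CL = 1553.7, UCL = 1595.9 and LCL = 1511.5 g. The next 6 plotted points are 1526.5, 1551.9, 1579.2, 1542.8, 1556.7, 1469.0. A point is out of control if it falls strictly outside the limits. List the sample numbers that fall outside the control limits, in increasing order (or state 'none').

6

Compare each point to [1511.5, 1595.9]: sample 6 = 1469.0 < LCL.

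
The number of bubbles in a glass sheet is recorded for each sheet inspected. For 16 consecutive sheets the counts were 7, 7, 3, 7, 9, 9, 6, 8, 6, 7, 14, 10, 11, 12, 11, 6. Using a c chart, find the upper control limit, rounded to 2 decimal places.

16.96

c̄ = (7 + 7 + 3 + 7 + 9 + 9 + 6 + 8 + 6 + 7 + 14 + 10 + 11 + 12 + 11 + 6) / 16 = 133 / 16 = 8.3125
UCL = c̄ + 3√c̄ = 8.3125 + 3 × √8.3125 = 8.3125 + 3 × 2.8831 = 16.9619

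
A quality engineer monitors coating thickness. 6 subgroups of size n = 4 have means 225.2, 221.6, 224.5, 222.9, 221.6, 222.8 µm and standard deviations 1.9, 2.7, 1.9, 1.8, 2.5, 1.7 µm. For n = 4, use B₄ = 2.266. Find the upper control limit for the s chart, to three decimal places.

s̄ = (1.9 + 2.7 + 1.9 + 1.8 + 2.5 + 1.7) / 6 = 2.0833
UCL_s = B₄·s̄ = 2.266 × 2.0833 = 4.7208

4.721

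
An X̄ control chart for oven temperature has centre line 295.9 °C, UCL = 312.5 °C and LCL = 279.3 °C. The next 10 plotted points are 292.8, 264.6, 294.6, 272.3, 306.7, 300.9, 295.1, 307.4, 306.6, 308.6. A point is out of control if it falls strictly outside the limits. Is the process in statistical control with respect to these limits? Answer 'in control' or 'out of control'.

Compare each point to [279.3, 312.5]: sample 2 = 264.6 < LCL; sample 4 = 272.3 < LCL.

out of control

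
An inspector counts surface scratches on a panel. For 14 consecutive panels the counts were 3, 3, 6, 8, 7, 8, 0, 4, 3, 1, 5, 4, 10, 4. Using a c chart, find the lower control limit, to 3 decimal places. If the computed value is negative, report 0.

0.000

c̄ = (3 + 3 + 6 + 8 + 7 + 8 + 0 + 4 + 3 + 1 + 5 + 4 + 10 + 4) / 14 = 66 / 14 = 4.7143
LCL = c̄ − 3√c̄ = 4.7143 − 3 × 2.1712 = -1.7994 → 0 (cannot be negative)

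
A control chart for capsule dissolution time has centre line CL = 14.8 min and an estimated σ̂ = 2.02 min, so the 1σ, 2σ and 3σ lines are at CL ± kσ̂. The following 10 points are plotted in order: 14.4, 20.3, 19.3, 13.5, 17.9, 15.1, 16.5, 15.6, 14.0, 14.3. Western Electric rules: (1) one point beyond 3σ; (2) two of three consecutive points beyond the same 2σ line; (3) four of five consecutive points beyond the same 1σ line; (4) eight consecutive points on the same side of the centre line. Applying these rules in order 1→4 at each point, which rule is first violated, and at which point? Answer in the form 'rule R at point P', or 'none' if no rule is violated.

rule 2 at point 3

Zone of each point (C = within 1σ̂, B = 1σ̂–2σ̂, A = 2σ̂–3σ̂, * = beyond 3σ̂; sign = side of CL): 1:-C, 2:+A, 3:+A, 4:-C, 5:+B, 6:+C, 7:+C, 8:+C, 9:-C, 10:-C
Rule 2 (two of three consecutive points beyond the same 2σ limit) is satisfied at point 3.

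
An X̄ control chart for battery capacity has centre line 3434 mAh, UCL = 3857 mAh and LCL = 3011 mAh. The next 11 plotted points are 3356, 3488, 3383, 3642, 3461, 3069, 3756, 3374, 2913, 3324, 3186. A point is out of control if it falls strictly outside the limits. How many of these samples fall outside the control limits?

1

Compare each point to [3011, 3857]: sample 9 = 2913 < LCL.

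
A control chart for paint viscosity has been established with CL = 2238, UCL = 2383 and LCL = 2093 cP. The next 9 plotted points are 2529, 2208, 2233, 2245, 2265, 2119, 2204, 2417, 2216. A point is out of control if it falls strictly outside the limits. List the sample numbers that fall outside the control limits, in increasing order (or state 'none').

1, 8

Compare each point to [2093, 2383]: sample 1 = 2529 > UCL; sample 8 = 2417 > UCL.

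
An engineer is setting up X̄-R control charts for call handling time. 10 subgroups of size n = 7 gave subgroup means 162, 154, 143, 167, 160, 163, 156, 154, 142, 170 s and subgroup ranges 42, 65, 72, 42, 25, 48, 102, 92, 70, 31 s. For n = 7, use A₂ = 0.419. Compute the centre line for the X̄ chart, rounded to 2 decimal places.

157.10

X̄̄ = (162 + 154 + 143 + 167 + 160 + 163 + 156 + 154 + 142 + 170) / 10 = 1571.0000 / 10 = 157.1000
CL = X̄̄ = 157.1000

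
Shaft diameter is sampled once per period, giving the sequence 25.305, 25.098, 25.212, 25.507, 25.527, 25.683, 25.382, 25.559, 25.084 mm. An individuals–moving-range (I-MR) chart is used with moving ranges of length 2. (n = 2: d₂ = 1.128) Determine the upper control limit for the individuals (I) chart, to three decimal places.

X̄ = (25.305 + 25.098 + 25.212 + 25.507 + 25.527 + 25.683 + 25.382 + 25.559 + 25.084) / 9 = 25.3730
Moving ranges: 0.207, 0.114, 0.295, 0.020, 0.156, 0.301, 0.177, 0.475; M̄R̄ = 1.7450 / 8 = 0.2181
UCL = X̄ + 3·M̄R̄/d₂ = 25.3730 + 3 × 0.2181 / 1.128 = 25.9531

25.953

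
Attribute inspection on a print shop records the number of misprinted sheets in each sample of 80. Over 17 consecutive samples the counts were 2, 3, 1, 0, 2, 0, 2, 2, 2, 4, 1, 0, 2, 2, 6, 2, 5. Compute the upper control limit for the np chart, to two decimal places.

p̄ = Σdᵢ / (k·n) = 36 / (17 × 80) = 0.02647
UCL = np̄ + 3·√(np̄(1−p̄)) = 2.1176 + 3 × √(2.1176×0.97353) = 2.1176 + 3 × 1.4358 = 6.4251

6.43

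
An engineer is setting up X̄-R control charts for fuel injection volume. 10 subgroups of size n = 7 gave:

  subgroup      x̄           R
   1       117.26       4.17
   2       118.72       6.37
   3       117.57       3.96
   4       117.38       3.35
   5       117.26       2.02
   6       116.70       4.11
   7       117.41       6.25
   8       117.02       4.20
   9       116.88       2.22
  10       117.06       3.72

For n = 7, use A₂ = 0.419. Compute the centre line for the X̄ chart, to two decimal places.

X̄̄ = (117.26 + 118.72 + 117.57 + 117.38 + 117.26 + 116.70 + 117.41 + 117.02 + 116.88 + 117.06) / 10 = 1173.2600 / 10 = 117.3260
CL = X̄̄ = 117.3260

117.33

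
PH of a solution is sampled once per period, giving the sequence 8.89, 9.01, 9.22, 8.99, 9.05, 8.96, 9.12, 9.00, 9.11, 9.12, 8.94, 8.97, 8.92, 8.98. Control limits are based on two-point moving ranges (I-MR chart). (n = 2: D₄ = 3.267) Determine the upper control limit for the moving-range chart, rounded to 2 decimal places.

0.36

Moving ranges: 0.12, 0.21, 0.23, 0.06, 0.09, 0.16, 0.12, 0.11, 0.01, 0.18, 0.03, 0.05, 0.06; M̄R̄ = 1.4300 / 13 = 0.1100
UCL_MR = D₄·M̄R̄ = 3.267 × 0.1100 = 0.3594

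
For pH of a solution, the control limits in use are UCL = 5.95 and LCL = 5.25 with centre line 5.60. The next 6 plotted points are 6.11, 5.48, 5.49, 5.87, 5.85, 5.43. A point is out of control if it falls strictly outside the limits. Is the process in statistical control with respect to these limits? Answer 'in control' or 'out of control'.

out of control

Compare each point to [5.25, 5.95]: sample 1 = 6.11 > UCL.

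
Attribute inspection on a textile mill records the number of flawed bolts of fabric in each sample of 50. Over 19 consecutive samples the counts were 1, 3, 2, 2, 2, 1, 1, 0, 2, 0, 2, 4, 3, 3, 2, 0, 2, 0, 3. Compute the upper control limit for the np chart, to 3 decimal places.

p̄ = Σdᵢ / (k·n) = 33 / (19 × 50) = 0.03474
UCL = np̄ + 3·√(np̄(1−p̄)) = 1.7368 + 3 × √(1.7368×0.96526) = 1.7368 + 3 × 1.2948 = 5.6212

5.621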